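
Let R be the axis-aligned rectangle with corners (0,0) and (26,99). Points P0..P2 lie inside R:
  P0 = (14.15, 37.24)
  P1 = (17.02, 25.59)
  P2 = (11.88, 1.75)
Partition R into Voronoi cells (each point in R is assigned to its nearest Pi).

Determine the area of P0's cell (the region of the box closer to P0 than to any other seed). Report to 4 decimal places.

1. box [0,26]×[0,99]: [(0, 0) (26, 0) (26, 99) (0, 99)]
2. ⊥bis P0·P1 via (15.585,31.415): [(0, 27.5756) (26, 33.9808) (26, 99) (0, 99)]  |A|=1773.7673
3. ⊥bis P0·P2 via (13.015,19.495): [(0, 27.5756) (26, 33.9808) (26, 99) (0, 99)]  |A|=1773.7673
4. canonical 4-gon: [(0, 27.5756) (26, 33.9808) (26, 99) (0, 99)]
5. shoelace: 1773.7673

Area of P0's cell: 1773.7673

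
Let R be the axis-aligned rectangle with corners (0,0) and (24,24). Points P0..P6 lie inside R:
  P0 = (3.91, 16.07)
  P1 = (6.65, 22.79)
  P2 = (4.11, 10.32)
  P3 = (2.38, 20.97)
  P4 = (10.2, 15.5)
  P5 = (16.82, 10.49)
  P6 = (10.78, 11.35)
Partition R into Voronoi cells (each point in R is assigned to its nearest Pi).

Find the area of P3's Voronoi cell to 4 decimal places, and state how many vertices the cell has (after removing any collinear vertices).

Area of P3's cell: 26.6527 (4 vertices)

1. box [0,24]×[0,24]: [(0, 0) (24, 0) (24, 24) (0, 24)]
2. ⊥bis P3·P0 via (3.145,18.52): [(0, 17.538) (20.6953, 24) (0, 24)]  |A|=66.8667
3. ⊥bis P3·P1 via (4.515,21.88): [(0, 17.538) (5.618, 19.2922) (3.6114, 24) (0, 24)]  |A|=26.6527
4. ⊥bis P3·P2 via (3.245,15.645): [(0, 17.538) (5.618, 19.2922) (3.6114, 24) (0, 24)]  |A|=26.6527
5. ⊥bis P3·P4 via (6.29,18.235): [(0, 17.538) (5.618, 19.2922) (3.6114, 24) (0, 24)]  |A|=26.6527
6. ⊥bis P3·P5 via (9.6,15.73): [(0, 17.538) (5.618, 19.2922) (3.6114, 24) (0, 24)]  |A|=26.6527
7. ⊥bis P3·P6 via (6.58,16.16): [(0, 17.538) (5.618, 19.2922) (3.6114, 24) (0, 24)]  |A|=26.6527
8. canonical 4-gon: [(0, 17.538) (5.618, 19.2922) (3.6114, 24) (0, 24)]
9. shoelace: 26.6527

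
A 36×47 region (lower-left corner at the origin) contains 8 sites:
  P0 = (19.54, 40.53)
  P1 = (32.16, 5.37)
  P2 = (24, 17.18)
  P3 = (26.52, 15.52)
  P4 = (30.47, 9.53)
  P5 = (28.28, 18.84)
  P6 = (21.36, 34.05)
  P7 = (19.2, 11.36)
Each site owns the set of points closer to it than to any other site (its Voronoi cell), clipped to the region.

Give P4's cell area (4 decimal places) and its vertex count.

Area of P4's cell: 74.1001 (5 vertices)

1. box [0,36]×[0,47]: [(0, 0) (36, 0) (36, 47) (0, 47)]
2. ⊥bis P4·P0 via (25.005,25.03): [(0, 16.2137) (0, 0) (36, 0) (36, 28.9066)]  |A|=812.1662
3. ⊥bis P4·P1 via (31.315,7.45): [(0, 16.2137) (0, 0) (12.9765, 0) (36, 9.3533) (36, 28.9066)]  |A|=704.4938
4. ⊥bis P4·P2 via (27.235,13.355): [(11.4443, 0) (12.9765, 0) (36, 9.3533) (36, 20.768)]  |A|=147.314
5. ⊥bis P4·P3 via (28.495,12.525): [(18.3208, 5.8158) (11.4443, 0) (12.9765, 0) (36, 9.3533) (36, 17.474)]  |A|=118.1966
6. ⊥bis P4·P5 via (29.375,14.185): [(31.9203, 14.7837) (18.3208, 5.8158) (11.4443, 0) (12.9765, 0) (36, 9.3533) (36, 15.7434)]  |A|=114.6663
7. ⊥bis P4·P6 via (25.915,21.79): [(31.9203, 14.7837) (18.3208, 5.8158) (11.4443, 0) (12.9765, 0) (36, 9.3533) (36, 15.7434)]  |A|=114.6663
8. ⊥bis P4·P7 via (24.835,10.445): [(31.9203, 14.7837) (24.7743, 10.0715) (23.8567, 4.4201) (36, 9.3533) (36, 15.7434)]  |A|=74.1001
9. canonical 5-gon: [(31.9203, 14.7837) (24.7743, 10.0715) (23.8567, 4.4201) (36, 9.3533) (36, 15.7434)]
10. shoelace: 74.1001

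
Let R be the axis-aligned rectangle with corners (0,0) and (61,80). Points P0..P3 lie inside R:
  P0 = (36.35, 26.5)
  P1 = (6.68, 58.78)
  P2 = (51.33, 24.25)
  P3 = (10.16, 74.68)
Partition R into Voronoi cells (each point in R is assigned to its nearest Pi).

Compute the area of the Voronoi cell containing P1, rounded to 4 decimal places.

Area of P1's cell: 917.9361

1. box [0,61]×[0,80]: [(0, 0) (61, 0) (61, 80) (0, 80)]
2. ⊥bis P1·P0 via (21.515,42.64): [(0, 22.8646) (61, 78.9324) (61, 80) (0, 80)]  |A|=1775.1904
3. ⊥bis P1·P2 via (29.005,41.515): [(0, 22.8646) (50.4243, 69.2118) (58.7673, 80) (0, 80)]  |A|=1757.502
4. ⊥bis P1·P3 via (8.42,66.73): [(0, 68.5729) (0, 22.8646) (40.165, 59.782)]  |A|=917.9361
5. canonical 3-gon: [(0, 68.5729) (0, 22.8646) (40.165, 59.782)]
6. shoelace: 917.9361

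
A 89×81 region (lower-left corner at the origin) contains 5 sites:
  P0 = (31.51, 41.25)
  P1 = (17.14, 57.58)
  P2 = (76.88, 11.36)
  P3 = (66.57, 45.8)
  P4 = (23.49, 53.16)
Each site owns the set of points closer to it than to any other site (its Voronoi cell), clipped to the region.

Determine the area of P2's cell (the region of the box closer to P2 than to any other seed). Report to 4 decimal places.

Area of P2's cell: 1217.7033

1. box [0,89]×[0,81]: [(0, 0) (89, 0) (89, 81) (0, 81)]
2. ⊥bis P2·P0 via (54.195,26.305): [(36.8651, 0) (89, 0) (89, 79.1355)]  |A|=2062.859
3. ⊥bis P2·P1 via (47.01,34.47): [(36.8651, 0) (89, 0) (89, 79.1355)]  |A|=2062.859
4. ⊥bis P2·P3 via (71.725,28.58): [(51.7554, 22.6019) (36.8651, 0) (89, 0) (89, 33.7515)]  |A|=1217.7033
5. ⊥bis P2·P4 via (50.185,32.26): [(51.7554, 22.6019) (36.8651, 0) (89, 0) (89, 33.7515)]  |A|=1217.7033
6. canonical 4-gon: [(51.7554, 22.6019) (36.8651, 0) (89, 0) (89, 33.7515)]
7. shoelace: 1217.7033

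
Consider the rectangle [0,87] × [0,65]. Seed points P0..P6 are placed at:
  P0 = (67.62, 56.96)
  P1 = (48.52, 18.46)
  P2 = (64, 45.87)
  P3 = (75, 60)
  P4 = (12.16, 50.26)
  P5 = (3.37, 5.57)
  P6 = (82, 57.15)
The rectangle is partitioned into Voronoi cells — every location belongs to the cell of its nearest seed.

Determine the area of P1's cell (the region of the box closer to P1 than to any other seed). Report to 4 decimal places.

Area of P1's cell: 1851.6715

1. box [0,87]×[0,65]: [(0, 0) (87, 0) (87, 65) (0, 65)]
2. ⊥bis P1·P0 via (58.07,37.71): [(0, 0) (87, 0) (87, 23.3577) (3.0614, 65) (0, 65)]  |A|=3907.3016
3. ⊥bis P1·P2 via (56.26,32.165): [(0, 63.9383) (0, 0) (87, 0) (87, 14.8044)]  |A|=3425.3035
4. ⊥bis P1·P3 via (61.76,39.23): [(0, 63.9383) (0, 0) (87, 0) (87, 14.8044)]  |A|=3425.3035
5. ⊥bis P1·P4 via (30.34,34.36): [(37.6248, 42.6894) (0.2892, 0) (87, 0) (87, 14.8044)]  |A|=2216.3
6. ⊥bis P1·P5 via (25.945,12.015): [(37.6248, 42.6894) (22.2172, 25.0724) (29.3752, 0) (87, 0) (87, 14.8044)]  |A|=1851.6715
7. ⊥bis P1·P6 via (65.26,37.805): [(37.6248, 42.6894) (22.2172, 25.0724) (29.3752, 0) (87, 0) (87, 14.8044)]  |A|=1851.6715
8. canonical 5-gon: [(37.6248, 42.6894) (22.2172, 25.0724) (29.3752, 0) (87, 0) (87, 14.8044)]
9. shoelace: 1851.6715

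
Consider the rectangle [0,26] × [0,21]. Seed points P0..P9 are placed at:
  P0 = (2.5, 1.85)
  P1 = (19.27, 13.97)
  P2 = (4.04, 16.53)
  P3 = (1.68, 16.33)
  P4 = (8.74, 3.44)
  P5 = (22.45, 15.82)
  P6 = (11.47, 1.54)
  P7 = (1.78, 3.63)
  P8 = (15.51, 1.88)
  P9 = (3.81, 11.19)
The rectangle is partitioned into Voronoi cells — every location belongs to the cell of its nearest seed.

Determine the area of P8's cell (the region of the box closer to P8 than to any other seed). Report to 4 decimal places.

1. box [0,26]×[0,21]: [(0, 0) (26, 0) (26, 21) (0, 21)]
2. ⊥bis P8·P0 via (9.005,1.865): [(9.0093, 0) (26, 0) (26, 21) (8.9609, 21)]  |A|=357.3131
3. ⊥bis P8·P1 via (17.39,7.925): [(8.985, 10.539) (9.0093, 0) (26, 0) (26, 5.2473)]  |A|=134.1734
4. ⊥bis P8·P2 via (9.775,9.205): [(10.7698, 9.9839) (8.9895, 8.59) (9.0093, 0) (26, 0) (26, 5.2473)]  |A|=132.4354
5. ⊥bis P8·P3 via (8.595,9.105): [(10.7698, 9.9839) (8.9895, 8.59) (9.0093, 0) (26, 0) (26, 5.2473)]  |A|=132.4354
6. ⊥bis P8·P4 via (12.125,2.66): [(13.6092, 9.1008) (11.5121, 0) (26, 0) (26, 5.2473)]  |A|=98.4354
7. ⊥bis P8·P5 via (18.98,8.85): [(13.6092, 9.1008) (11.5121, 0) (26, 0) (26, 5.2473)]  |A|=98.4354
8. ⊥bis P8·P6 via (13.49,1.71): [(13.6092, 9.1008) (13.0663, 6.7449) (13.6339, 0) (26, 0) (26, 5.2473)]  |A|=91.2796
9. ⊥bis P8·P7 via (8.645,2.755): [(13.6092, 9.1008) (13.0663, 6.7449) (13.6339, 0) (26, 0) (26, 5.2473)]  |A|=91.2796
10. ⊥bis P8·P9 via (9.66,6.535): [(13.6092, 9.1008) (13.0663, 6.7449) (13.6339, 0) (26, 0) (26, 5.2473)]  |A|=91.2796
11. canonical 5-gon: [(13.6092, 9.1008) (13.0663, 6.7449) (13.6339, 0) (26, 0) (26, 5.2473)]
12. shoelace: 91.2796

Area of P8's cell: 91.2796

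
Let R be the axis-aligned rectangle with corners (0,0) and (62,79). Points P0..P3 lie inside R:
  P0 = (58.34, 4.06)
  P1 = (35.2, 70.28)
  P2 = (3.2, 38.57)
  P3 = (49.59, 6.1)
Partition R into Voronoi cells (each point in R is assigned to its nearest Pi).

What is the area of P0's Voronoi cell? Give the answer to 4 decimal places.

Area of P0's cell: 182.2846

1. box [0,62]×[0,79]: [(0, 0) (62, 0) (62, 79) (0, 79)]
2. ⊥bis P0·P1 via (46.77,37.17): [(0, 20.8266) (0, 0) (62, 0) (62, 42.492)]  |A|=1962.8773
3. ⊥bis P0·P2 via (30.77,21.315): [(38.992, 34.452) (17.4298, 0) (62, 0) (62, 42.492)]  |A|=1256.5963
4. ⊥bis P0·P3 via (53.965,5.08): [(52.7806, 0) (62, 0) (62, 39.5438)]  |A|=182.2846
5. canonical 3-gon: [(52.7806, 0) (62, 0) (62, 39.5438)]
6. shoelace: 182.2846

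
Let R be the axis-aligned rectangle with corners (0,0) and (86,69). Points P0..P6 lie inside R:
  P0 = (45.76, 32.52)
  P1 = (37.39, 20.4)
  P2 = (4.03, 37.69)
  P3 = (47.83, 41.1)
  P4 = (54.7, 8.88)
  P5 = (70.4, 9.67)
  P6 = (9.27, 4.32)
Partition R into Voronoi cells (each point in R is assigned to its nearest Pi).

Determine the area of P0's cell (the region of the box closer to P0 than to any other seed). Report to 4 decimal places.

1. box [0,86]×[0,69]: [(0, 0) (86, 0) (86, 69) (0, 69)]
2. ⊥bis P0·P1 via (41.575,26.46): [(0, 55.1714) (79.8898, 0) (86, 0) (86, 69) (0, 69)]  |A|=3730.181
3. ⊥bis P0·P2 via (24.895,35.105): [(25.223, 37.7526) (79.8898, 0) (86, 0) (86, 69) (29.0943, 69)]  |A|=3101.2211
4. ⊥bis P0·P3 via (46.795,36.81): [(25.7357, 41.8907) (25.223, 37.7526) (79.8898, 0) (86, 0) (86, 27.3515)]  |A|=1074.9252
5. ⊥bis P0·P4 via (50.23,20.7): [(74.8998, 30.0295) (25.7357, 41.8907) (25.223, 37.7526) (50.0269, 20.6232)]  |A|=434.4505
6. ⊥bis P0·P5 via (58.08,21.095): [(61.7558, 25.0587) (67.9257, 31.712) (25.7357, 41.8907) (25.223, 37.7526) (50.0269, 20.6232)]  |A|=406.0595
7. ⊥bis P0·P6 via (27.515,18.42): [(61.7558, 25.0587) (67.9257, 31.712) (25.7357, 41.8907) (25.223, 37.7526) (50.0269, 20.6232)]  |A|=406.0595
8. canonical 5-gon: [(61.7558, 25.0587) (67.9257, 31.712) (25.7357, 41.8907) (25.223, 37.7526) (50.0269, 20.6232)]
9. shoelace: 406.0595

Area of P0's cell: 406.0595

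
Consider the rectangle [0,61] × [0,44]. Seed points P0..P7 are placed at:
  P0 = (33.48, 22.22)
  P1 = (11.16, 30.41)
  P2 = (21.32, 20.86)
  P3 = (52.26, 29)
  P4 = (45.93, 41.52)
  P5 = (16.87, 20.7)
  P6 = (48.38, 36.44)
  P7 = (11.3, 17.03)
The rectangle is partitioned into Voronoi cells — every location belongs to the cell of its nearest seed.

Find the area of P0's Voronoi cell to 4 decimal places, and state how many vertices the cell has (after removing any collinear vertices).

1. box [0,61]×[0,44]: [(0, 0) (61, 0) (61, 44) (0, 44)]
2. ⊥bis P0·P1 via (22.32,26.315): [(12.6641, 0) (61, 0) (61, 44) (28.8093, 44)]  |A|=1771.5864
3. ⊥bis P0·P2 via (27.4,21.54): [(25.804, 35.8099) (29.8091, 0) (61, 0) (61, 44) (28.8093, 44)]  |A|=1464.6061
4. ⊥bis P0·P3 via (42.87,25.61): [(25.804, 35.8099) (29.8091, 0) (52.1158, 0) (36.2308, 44) (28.8093, 44)]  |A|=724.2309
5. ⊥bis P0·P4 via (39.705,31.87): [(27.2956, 39.875) (25.804, 35.8099) (29.8091, 0) (52.1158, 0) (40.8847, 31.109)]  |A|=641.7335
6. ⊥bis P0·P5 via (25.175,21.46): [(27.2956, 39.875) (25.804, 35.8099) (29.8091, 0) (52.1158, 0) (40.8847, 31.109)]  |A|=641.7335
7. ⊥bis P0·P6 via (40.93,29.33): [(36.5853, 33.8824) (27.2956, 39.875) (25.804, 35.8099) (29.8091, 0) (52.1158, 0) (41.8902, 28.3238)]  |A|=637.1406
8. ⊥bis P0·P7 via (22.39,19.625): [(36.5853, 33.8824) (27.2956, 39.875) (25.804, 35.8099) (29.8091, 0) (52.1158, 0) (41.8902, 28.3238)]  |A|=637.1406
9. canonical 6-gon: [(36.5853, 33.8824) (27.2956, 39.875) (25.804, 35.8099) (29.8091, 0) (52.1158, 0) (41.8902, 28.3238)]
10. shoelace: 637.1406

Area of P0's cell: 637.1406 (6 vertices)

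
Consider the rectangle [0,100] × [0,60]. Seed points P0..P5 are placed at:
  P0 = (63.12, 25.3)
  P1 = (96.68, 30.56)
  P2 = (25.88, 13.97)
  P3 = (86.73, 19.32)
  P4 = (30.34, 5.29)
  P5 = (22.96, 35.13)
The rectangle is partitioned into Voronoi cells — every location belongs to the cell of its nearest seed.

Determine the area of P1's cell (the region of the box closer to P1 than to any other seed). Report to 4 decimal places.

1. box [0,100]×[0,60]: [(0, 0) (100, 0) (100, 60) (0, 60)]
2. ⊥bis P1·P0 via (79.9,27.93): [(84.2776, 0) (100, 0) (100, 60) (74.8735, 60)]  |A|=1225.4664
3. ⊥bis P1·P2 via (61.28,22.265): [(84.2776, 0) (100, 0) (100, 60) (74.8735, 60)]  |A|=1225.4664
4. ⊥bis P1·P3 via (91.705,24.94): [(78.5424, 36.592) (100, 17.597) (100, 60) (74.8735, 60)]  |A|=749.0144
5. ⊥bis P1·P4 via (63.51,17.925): [(78.5424, 36.592) (100, 17.597) (100, 60) (74.8735, 60)]  |A|=749.0144
6. ⊥bis P1·P5 via (59.82,32.845): [(78.5424, 36.592) (100, 17.597) (100, 60) (74.8735, 60)]  |A|=749.0144
7. canonical 4-gon: [(78.5424, 36.592) (100, 17.597) (100, 60) (74.8735, 60)]
8. shoelace: 749.0144

Area of P1's cell: 749.0144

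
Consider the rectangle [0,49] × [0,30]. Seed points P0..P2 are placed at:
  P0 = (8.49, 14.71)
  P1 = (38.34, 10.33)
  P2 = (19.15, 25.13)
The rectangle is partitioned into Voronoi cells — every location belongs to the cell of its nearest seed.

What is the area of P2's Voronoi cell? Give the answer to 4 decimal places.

Area of P2's cell: 335.2318

1. box [0,49]×[0,30]: [(0, 0) (49, 0) (49, 30) (0, 30)]
2. ⊥bis P2·P0 via (13.82,19.92): [(33.2915, 0) (49, 0) (49, 30) (3.9669, 30)]  |A|=911.1231
3. ⊥bis P2·P1 via (28.745,17.73): [(23.1068, 10.4193) (38.2081, 30) (3.9669, 30)]  |A|=335.2318
4. canonical 3-gon: [(23.1068, 10.4193) (38.2081, 30) (3.9669, 30)]
5. shoelace: 335.2318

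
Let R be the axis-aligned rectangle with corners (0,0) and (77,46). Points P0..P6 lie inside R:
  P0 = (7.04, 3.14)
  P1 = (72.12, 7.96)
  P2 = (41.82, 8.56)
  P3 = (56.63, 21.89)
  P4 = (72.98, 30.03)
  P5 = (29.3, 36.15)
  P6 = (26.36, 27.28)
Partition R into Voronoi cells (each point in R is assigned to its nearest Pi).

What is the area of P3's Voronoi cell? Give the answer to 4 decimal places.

1. box [0,77]×[0,46]: [(0, 0) (77, 0) (77, 46) (0, 46)]
2. ⊥bis P3·P0 via (31.835,12.515): [(36.5669, 0) (77, 0) (77, 46) (19.1743, 46)]  |A|=2259.9516
3. ⊥bis P3·P1 via (64.375,14.925): [(36.5669, 0) (50.9531, 0) (77, 28.9639) (77, 46) (19.1743, 46)]  |A|=1882.7423
4. ⊥bis P3·P2 via (49.225,15.225): [(56.9382, 6.6554) (77, 28.9639) (77, 46) (21.5254, 46)]  |A|=1262.2004
5. ⊥bis P3·P4 via (64.805,25.96): [(56.9382, 6.6554) (68.188, 19.165) (54.8279, 46) (21.5254, 46)]  |A|=889.6444
6. ⊥bis P3·P5 via (42.965,29.02): [(40.7058, 24.6901) (56.9382, 6.6554) (68.188, 19.165) (54.8279, 46) (51.8247, 46)]  |A|=566.8073
7. ⊥bis P3·P6 via (41.495,24.585): [(41.9323, 27.0407) (41.3803, 23.9407) (56.9382, 6.6554) (68.188, 19.165) (54.8279, 46) (51.8247, 46)]  |A|=565.555
8. canonical 6-gon: [(41.9323, 27.0407) (41.3803, 23.9407) (56.9382, 6.6554) (68.188, 19.165) (54.8279, 46) (51.8247, 46)]
9. shoelace: 565.555

Area of P3's cell: 565.5550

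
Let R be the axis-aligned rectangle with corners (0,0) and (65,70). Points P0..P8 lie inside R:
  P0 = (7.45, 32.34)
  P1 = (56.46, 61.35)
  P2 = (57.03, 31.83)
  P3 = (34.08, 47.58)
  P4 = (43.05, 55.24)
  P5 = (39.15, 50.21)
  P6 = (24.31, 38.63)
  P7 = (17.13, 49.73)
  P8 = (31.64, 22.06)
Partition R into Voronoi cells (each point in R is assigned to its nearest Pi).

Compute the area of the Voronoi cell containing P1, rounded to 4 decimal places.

Area of P1's cell: 356.2538

1. box [0,65]×[0,70]: [(0, 0) (65, 0) (65, 70) (0, 70)]
2. ⊥bis P1·P0 via (31.955,46.845): [(59.6835, 0) (65, 0) (65, 70) (18.2491, 70)]  |A|=1822.3595
3. ⊥bis P1·P2 via (56.745,46.59): [(32.3844, 46.1196) (65, 46.7494) (65, 70) (18.2491, 70)]  |A|=937.3813
4. ⊥bis P1·P3 via (45.27,54.465): [(50.1932, 46.4635) (65, 46.7494) (65, 70) (35.7116, 70)]  |A|=516.8071
5. ⊥bis P1·P4 via (49.755,58.295): [(55.1026, 46.5583) (65, 46.7494) (65, 70) (44.4218, 70)]  |A|=356.2538
6. ⊥bis P1·P5 via (47.805,55.78): [(55.1026, 46.5583) (65, 46.7494) (65, 70) (44.4218, 70)]  |A|=356.2538
7. ⊥bis P1·P6 via (40.385,49.99): [(55.1026, 46.5583) (65, 46.7494) (65, 70) (44.4218, 70)]  |A|=356.2538
8. ⊥bis P1·P7 via (36.795,55.54): [(55.1026, 46.5583) (65, 46.7494) (65, 70) (44.4218, 70)]  |A|=356.2538
9. ⊥bis P1·P8 via (44.05,41.705): [(55.1026, 46.5583) (65, 46.7494) (65, 70) (44.4218, 70)]  |A|=356.2538
10. canonical 4-gon: [(55.1026, 46.5583) (65, 46.7494) (65, 70) (44.4218, 70)]
11. shoelace: 356.2538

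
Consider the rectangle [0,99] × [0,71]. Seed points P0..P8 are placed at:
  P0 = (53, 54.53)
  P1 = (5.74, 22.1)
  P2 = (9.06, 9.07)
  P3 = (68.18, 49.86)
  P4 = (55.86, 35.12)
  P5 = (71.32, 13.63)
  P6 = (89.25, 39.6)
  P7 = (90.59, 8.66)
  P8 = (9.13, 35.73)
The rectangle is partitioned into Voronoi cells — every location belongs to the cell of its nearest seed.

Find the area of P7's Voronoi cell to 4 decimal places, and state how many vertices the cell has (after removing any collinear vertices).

Area of P7's cell: 430.7949 (4 vertices)

1. box [0,99]×[0,71]: [(0, 0) (99, 0) (99, 71) (0, 71)]
2. ⊥bis P7·P0 via (71.795,31.595): [(33.2405, 0) (99, 0) (99, 53.8892)]  |A|=1771.8634
3. ⊥bis P7·P1 via (48.165,15.38): [(47.5917, 11.7606) (45.7289, 0) (99, 0) (99, 53.8892)]  |A|=1698.428
4. ⊥bis P7·P2 via (49.825,8.865): [(49.8489, 13.6104) (49.7804, 0) (99, 0) (99, 53.8892)]  |A|=1659.3064
5. ⊥bis P7·P3 via (79.385,29.26): [(49.8468, 13.1932) (49.7804, 0) (99, 0) (99, 39.9292)]  |A|=1306.0074
6. ⊥bis P7·P4 via (73.225,21.89): [(78.4544, 28.7538) (56.5475, 0) (99, 0) (99, 39.9292)]  |A|=1020.5208
7. ⊥bis P7·P5 via (80.955,11.145): [(86.6457, 33.2093) (78.0806, 0) (99, 0) (99, 39.9292)]  |A|=594.0093
8. ⊥bis P7·P6 via (89.92,24.13): [(84.2406, 23.884) (78.0806, 0) (99, 0) (99, 24.5233)]  |A|=430.7949
9. ⊥bis P7·P8 via (49.86,22.195): [(84.2406, 23.884) (78.0806, 0) (99, 0) (99, 24.5233)]  |A|=430.7949
10. canonical 4-gon: [(84.2406, 23.884) (78.0806, 0) (99, 0) (99, 24.5233)]
11. shoelace: 430.7949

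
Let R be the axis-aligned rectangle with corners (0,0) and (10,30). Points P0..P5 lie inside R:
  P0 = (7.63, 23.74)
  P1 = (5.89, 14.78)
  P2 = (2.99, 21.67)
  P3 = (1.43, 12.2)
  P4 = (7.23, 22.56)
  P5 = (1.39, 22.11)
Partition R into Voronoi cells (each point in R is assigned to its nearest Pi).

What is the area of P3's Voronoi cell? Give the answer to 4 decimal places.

Area of P3's cell: 109.6423

1. box [0,10]×[0,30]: [(0, 0) (10, 0) (10, 30) (0, 30)]
2. ⊥bis P3·P0 via (4.53,17.97): [(0, 20.4038) (0, 0) (10, 0) (10, 15.0312)]  |A|=177.1749
3. ⊥bis P3·P1 via (3.66,13.49): [(0, 19.817) (0, 0) (10, 0) (10, 2.5302)]  |A|=111.7357
4. ⊥bis P3·P2 via (2.21,16.935): [(1.61, 17.0338) (0, 17.2991) (0, 0) (10, 0) (10, 2.5302)]  |A|=109.7088
5. ⊥bis P3·P4 via (4.33,17.38): [(1.61, 17.0338) (0, 17.2991) (0, 0) (10, 0) (10, 2.5302)]  |A|=109.7088
6. ⊥bis P3·P5 via (1.41,17.155): [(1.61, 17.0338) (0.8873, 17.1529) (0, 17.1493) (0, 0) (10, 0) (10, 2.5302)]  |A|=109.6423
7. canonical 6-gon: [(1.61, 17.0338) (0.8873, 17.1529) (0, 17.1493) (0, 0) (10, 0) (10, 2.5302)]
8. shoelace: 109.6423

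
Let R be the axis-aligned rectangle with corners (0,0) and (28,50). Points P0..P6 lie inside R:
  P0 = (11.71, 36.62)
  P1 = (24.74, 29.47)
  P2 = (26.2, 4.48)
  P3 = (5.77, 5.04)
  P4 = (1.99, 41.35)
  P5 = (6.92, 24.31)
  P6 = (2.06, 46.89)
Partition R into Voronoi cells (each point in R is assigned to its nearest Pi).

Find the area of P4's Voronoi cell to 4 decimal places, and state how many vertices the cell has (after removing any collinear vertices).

Area of P4's cell: 77.0341 (4 vertices)

1. box [0,28]×[0,50]: [(0, 0) (28, 0) (28, 50) (0, 50)]
2. ⊥bis P4·P0 via (6.85,38.985): [(0, 24.9085) (12.2102, 50) (0, 50)]  |A|=153.1861
3. ⊥bis P4·P1 via (13.365,35.41): [(0, 24.9085) (12.2102, 50) (0, 50)]  |A|=153.1861
4. ⊥bis P4·P2 via (14.095,22.915): [(0, 24.9085) (12.2102, 50) (0, 50)]  |A|=153.1861
5. ⊥bis P4·P3 via (3.88,23.195): [(0, 24.9085) (12.2102, 50) (0, 50)]  |A|=153.1861
6. ⊥bis P4·P5 via (4.455,32.83): [(0, 31.5411) (3.7565, 32.6279) (12.2102, 50) (0, 50)]  |A|=140.7284
7. ⊥bis P4·P6 via (2.025,44.12): [(0, 44.1456) (0, 31.5411) (3.7565, 32.6279) (9.3041, 44.028)]  |A|=77.0341
8. canonical 4-gon: [(0, 44.1456) (0, 31.5411) (3.7565, 32.6279) (9.3041, 44.028)]
9. shoelace: 77.0341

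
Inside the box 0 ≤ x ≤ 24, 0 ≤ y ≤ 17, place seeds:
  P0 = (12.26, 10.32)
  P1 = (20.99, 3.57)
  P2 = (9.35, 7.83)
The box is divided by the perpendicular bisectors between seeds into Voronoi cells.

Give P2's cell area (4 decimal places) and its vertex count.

1. box [0,24]×[0,17]: [(0, 0) (24, 0) (24, 17) (0, 17)]
2. ⊥bis P2·P0 via (10.805,9.075): [(0, 0) (18.5702, 0) (4.0238, 17) (0, 17)]  |A|=192.0492
3. ⊥bis P2·P1 via (15.17,5.7): [(0, 0) (13.0839, 0) (14.7275, 4.4909) (4.0238, 17) (0, 17)]  |A|=179.73
4. canonical 5-gon: [(0, 0) (13.0839, 0) (14.7275, 4.4909) (4.0238, 17) (0, 17)]
5. shoelace: 179.73

Area of P2's cell: 179.7300 (5 vertices)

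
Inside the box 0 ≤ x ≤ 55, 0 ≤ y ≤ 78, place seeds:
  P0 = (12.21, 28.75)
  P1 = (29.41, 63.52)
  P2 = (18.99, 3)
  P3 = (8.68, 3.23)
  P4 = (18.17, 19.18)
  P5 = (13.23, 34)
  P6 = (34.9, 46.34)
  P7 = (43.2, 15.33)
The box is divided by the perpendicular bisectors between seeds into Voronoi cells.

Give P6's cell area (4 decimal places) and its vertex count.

Area of P6's cell: 803.3459 (5 vertices)

1. box [0,55]×[0,78]: [(0, 0) (55, 0) (55, 78) (0, 78)]
2. ⊥bis P6·P0 via (23.555,37.545): [(0, 67.9295) (52.6611, 0) (55, 0) (55, 78) (0, 78)]  |A|=2501.3808
3. ⊥bis P6·P1 via (32.155,54.93): [(14.461, 49.2757) (52.6611, 0) (55, 0) (55, 62.2303)]  |A|=1319.0045
4. ⊥bis P6·P2 via (26.945,24.67): [(14.461, 49.2757) (36.158, 21.2879) (55, 14.3711) (55, 62.2303)]  |A|=1158.7188
5. ⊥bis P6·P3 via (21.79,24.785): [(14.461, 49.2757) (36.158, 21.2879) (55, 14.3711) (55, 62.2303)]  |A|=1158.7188
6. ⊥bis P6·P4 via (26.535,32.76): [(14.461, 49.2757) (27.9312, 31.9) (55, 15.2261) (55, 62.2303)]  |A|=1075.6218
7. ⊥bis P6·P5 via (24.065,40.17): [(18.1994, 50.4704) (29.2299, 31.1) (55, 15.2261) (55, 62.2303)]  |A|=1026.9299
8. ⊥bis P6·P7 via (39.05,30.835): [(18.1994, 50.4704) (29.2299, 31.1) (32.5043, 29.083) (55, 35.1041) (55, 62.2303)]  |A|=803.3459
9. canonical 5-gon: [(18.1994, 50.4704) (29.2299, 31.1) (32.5043, 29.083) (55, 35.1041) (55, 62.2303)]
10. shoelace: 803.3459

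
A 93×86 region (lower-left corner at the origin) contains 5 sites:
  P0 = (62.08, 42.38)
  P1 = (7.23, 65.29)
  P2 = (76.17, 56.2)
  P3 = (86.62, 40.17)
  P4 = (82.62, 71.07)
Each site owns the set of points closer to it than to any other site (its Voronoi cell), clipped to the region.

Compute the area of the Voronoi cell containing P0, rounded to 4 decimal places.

Area of P0's cell: 2940.0673

1. box [0,93]×[0,86]: [(0, 0) (93, 0) (93, 86) (0, 86)]
2. ⊥bis P0·P1 via (34.655,53.835): [(12.1689, 0) (93, 0) (93, 86) (48.0898, 86)]  |A|=5406.8727
3. ⊥bis P0·P2 via (69.125,49.29): [(43.6185, 75.2949) (12.1689, 0) (93, 0) (93, 24.9486)]  |A|=3659.0806
4. ⊥bis P0·P3 via (74.35,41.275): [(74.5717, 43.7369) (43.6185, 75.2949) (12.1689, 0) (70.6329, 0)]  |A|=2940.0673
5. ⊥bis P0·P4 via (72.35,56.725): [(74.5717, 43.7369) (43.6185, 75.2949) (12.1689, 0) (70.6329, 0)]  |A|=2940.0673
6. canonical 4-gon: [(74.5717, 43.7369) (43.6185, 75.2949) (12.1689, 0) (70.6329, 0)]
7. shoelace: 2940.0673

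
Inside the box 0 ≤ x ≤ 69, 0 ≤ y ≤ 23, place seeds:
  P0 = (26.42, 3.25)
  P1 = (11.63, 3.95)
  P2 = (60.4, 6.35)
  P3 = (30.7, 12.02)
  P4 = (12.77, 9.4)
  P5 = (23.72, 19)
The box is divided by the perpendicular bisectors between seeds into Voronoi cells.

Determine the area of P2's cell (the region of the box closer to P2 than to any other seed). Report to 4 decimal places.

1. box [0,69]×[0,23]: [(0, 0) (69, 0) (69, 23) (0, 23)]
2. ⊥bis P2·P0 via (43.41,4.8): [(43.8479, 0) (69, 0) (69, 23) (41.7496, 23)]  |A|=602.6286
3. ⊥bis P2·P1 via (36.015,5.15): [(43.8479, 0) (69, 0) (69, 23) (41.7496, 23)]  |A|=602.6286
4. ⊥bis P2·P3 via (45.55,9.185): [(43.8313, 0.1822) (43.8479, 0) (69, 0) (69, 23) (48.1874, 23)]  |A|=529.1804
5. ⊥bis P2·P4 via (36.585,7.875): [(43.8313, 0.1822) (43.8479, 0) (69, 0) (69, 23) (48.1874, 23)]  |A|=529.1804
6. ⊥bis P2·P5 via (42.06,12.675): [(43.8313, 0.1822) (43.8479, 0) (69, 0) (69, 23) (48.1874, 23)]  |A|=529.1804
7. canonical 5-gon: [(43.8313, 0.1822) (43.8479, 0) (69, 0) (69, 23) (48.1874, 23)]
8. shoelace: 529.1804

Area of P2's cell: 529.1804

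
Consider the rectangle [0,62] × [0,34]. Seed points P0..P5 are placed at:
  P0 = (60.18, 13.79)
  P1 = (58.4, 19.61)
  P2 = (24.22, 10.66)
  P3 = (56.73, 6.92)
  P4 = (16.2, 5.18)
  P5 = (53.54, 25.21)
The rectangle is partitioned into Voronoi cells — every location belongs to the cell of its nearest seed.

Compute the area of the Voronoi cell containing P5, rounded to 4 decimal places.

1. box [0,62]×[0,34]: [(0, 0) (62, 0) (62, 34) (0, 34)]
2. ⊥bis P5·P0 via (56.86,19.5): [(0, 0) (23.3223, 0) (62, 22.4886) (62, 34) (0, 34)]  |A|=1673.0973
3. ⊥bis P5·P1 via (55.97,22.41): [(0, 0) (23.3223, 0) (44.0034, 12.0247) (62, 27.6432) (62, 34) (0, 34)]  |A|=1626.7147
4. ⊥bis P5·P2 via (38.88,17.935): [(42.3035, 11.0363) (44.0034, 12.0247) (62, 27.6432) (62, 34) (30.9078, 34)]  |A|=423.9812
5. ⊥bis P5·P3 via (55.135,16.065): [(41.0289, 13.6047) (47.03, 14.6514) (62, 27.6432) (62, 34) (30.9078, 34)]  |A|=414.8706
6. ⊥bis P5·P4 via (34.87,15.195): [(41.0289, 13.6047) (47.03, 14.6514) (62, 27.6432) (62, 34) (30.9078, 34)]  |A|=414.8706
7. canonical 5-gon: [(41.0289, 13.6047) (47.03, 14.6514) (62, 27.6432) (62, 34) (30.9078, 34)]
8. shoelace: 414.8706

Area of P5's cell: 414.8706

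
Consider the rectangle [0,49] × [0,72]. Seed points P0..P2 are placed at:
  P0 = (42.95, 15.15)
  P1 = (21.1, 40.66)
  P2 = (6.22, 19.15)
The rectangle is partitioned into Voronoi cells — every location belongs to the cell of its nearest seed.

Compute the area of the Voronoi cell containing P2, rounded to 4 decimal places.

Area of P2's cell: 743.8242

1. box [0,49]×[0,72]: [(0, 0) (49, 0) (49, 72) (0, 72)]
2. ⊥bis P2·P0 via (24.585,17.15): [(0, 0) (22.7173, 0) (30.5583, 72) (0, 72)]  |A|=1917.9229
3. ⊥bis P2·P1 via (13.66,29.905): [(0, 39.3546) (0, 0) (22.7173, 0) (25.1114, 21.9833)]  |A|=743.8242
4. canonical 4-gon: [(0, 39.3546) (0, 0) (22.7173, 0) (25.1114, 21.9833)]
5. shoelace: 743.8242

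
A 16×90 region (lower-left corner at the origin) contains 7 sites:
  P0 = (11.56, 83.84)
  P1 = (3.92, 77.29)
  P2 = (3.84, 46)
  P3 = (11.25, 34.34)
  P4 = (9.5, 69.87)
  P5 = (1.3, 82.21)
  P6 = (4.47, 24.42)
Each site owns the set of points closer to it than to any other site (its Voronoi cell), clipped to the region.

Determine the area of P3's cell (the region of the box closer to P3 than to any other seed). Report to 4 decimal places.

Area of P3's cell: 178.7975

1. box [0,16]×[0,90]: [(0, 0) (16, 0) (16, 90) (0, 90)]
2. ⊥bis P3·P0 via (11.405,59.09): [(0, 59.1614) (0, 0) (16, 0) (16, 59.0612)]  |A|=945.7812
3. ⊥bis P3·P1 via (7.585,55.815): [(0, 54.5205) (0, 0) (16, 0) (16, 57.2511)]  |A|=894.1732
4. ⊥bis P3·P2 via (7.545,40.17): [(0, 35.3751) (0, 0) (16, 0) (16, 45.5432)]  |A|=647.3465
5. ⊥bis P3·P4 via (10.375,52.105): [(0, 35.3751) (0, 0) (16, 0) (16, 45.5432)]  |A|=647.3465
6. ⊥bis P3·P5 via (6.275,58.275): [(0, 35.3751) (0, 0) (16, 0) (16, 45.5432)]  |A|=647.3465
7. ⊥bis P3·P6 via (7.86,29.38): [(0, 35.3751) (0, 34.7521) (16, 23.8166) (16, 45.5432)]  |A|=178.7975
8. canonical 4-gon: [(0, 35.3751) (0, 34.7521) (16, 23.8166) (16, 45.5432)]
9. shoelace: 178.7975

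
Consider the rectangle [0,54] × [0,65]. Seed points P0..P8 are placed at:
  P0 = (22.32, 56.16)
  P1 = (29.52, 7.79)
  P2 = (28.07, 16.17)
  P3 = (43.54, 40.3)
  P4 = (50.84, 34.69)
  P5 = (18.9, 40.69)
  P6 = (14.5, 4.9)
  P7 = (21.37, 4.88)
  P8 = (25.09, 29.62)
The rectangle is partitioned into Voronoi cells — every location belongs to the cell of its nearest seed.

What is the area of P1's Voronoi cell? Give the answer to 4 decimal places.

Area of P1's cell: 374.2485

1. box [0,54]×[0,65]: [(0, 0) (54, 0) (54, 65) (0, 65)]
2. ⊥bis P1·P0 via (25.92,31.975): [(0, 28.1167) (0, 0) (54, 0) (54, 36.1548)]  |A|=1735.3311
3. ⊥bis P1·P2 via (28.795,11.98): [(0, 6.9976) (0, 0) (54, 0) (54, 16.3412)]  |A|=630.1481
4. ⊥bis P1·P3 via (36.53,24.045): [(0, 6.9976) (0, 0) (54, 0) (54, 16.3412)]  |A|=630.1481
5. ⊥bis P1·P4 via (40.18,21.24): [(47.7298, 15.2563) (0, 6.9976) (0, 0) (54, 0) (54, 10.2868)]  |A|=611.1666
6. ⊥bis P1·P5 via (24.21,24.24): [(47.7298, 15.2563) (0, 6.9976) (0, 0) (54, 0) (54, 10.2868)]  |A|=611.1666
7. ⊥bis P1·P6 via (22.01,6.345): [(47.7298, 15.2563) (21.1793, 10.6623) (23.2308, 0) (54, 0) (54, 10.2868)]  |A|=413.2182
8. ⊥bis P1·P7 via (25.445,6.335): [(47.7298, 15.2563) (23.7416, 11.1056) (27.7069, 0) (54, 0) (54, 10.2868)]  |A|=374.2485
9. ⊥bis P1·P8 via (27.305,18.705): [(47.7298, 15.2563) (23.7416, 11.1056) (27.7069, 0) (54, 0) (54, 10.2868)]  |A|=374.2485
10. canonical 5-gon: [(47.7298, 15.2563) (23.7416, 11.1056) (27.7069, 0) (54, 0) (54, 10.2868)]
11. shoelace: 374.2485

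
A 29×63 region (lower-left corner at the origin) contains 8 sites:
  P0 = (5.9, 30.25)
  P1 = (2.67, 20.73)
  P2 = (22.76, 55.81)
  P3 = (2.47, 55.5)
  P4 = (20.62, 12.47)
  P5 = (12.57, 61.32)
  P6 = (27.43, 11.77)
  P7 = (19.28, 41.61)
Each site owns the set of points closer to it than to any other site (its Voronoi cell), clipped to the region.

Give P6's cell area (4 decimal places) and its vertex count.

Area of P6's cell: 133.1135 (4 vertices)

1. box [0,29]×[0,63]: [(0, 0) (29, 0) (29, 63) (0, 63)]
2. ⊥bis P6·P0 via (16.665,21.01): [(0, 1.5946) (0, 0) (29, 0) (29, 35.3808)]  |A|=536.1428
3. ⊥bis P6·P1 via (15.05,16.25): [(16.8509, 21.2266) (9.1695, 0) (29, 0) (29, 35.3808)]  |A|=425.3889
4. ⊥bis P6·P2 via (25.095,33.79): [(27.8888, 34.0863) (16.8509, 21.2266) (9.1695, 0) (29, 0) (29, 34.2041)]  |A|=424.7351
5. ⊥bis P6·P3 via (14.95,33.635): [(27.8888, 34.0863) (16.8509, 21.2266) (9.1695, 0) (29, 0) (29, 34.2041)]  |A|=424.7351
6. ⊥bis P6·P4 via (24.025,12.12): [(27.8888, 34.0863) (26.0644, 31.9607) (22.7792, 0) (29, 0) (29, 34.2041)]  |A|=150.6886
7. ⊥bis P6·P5 via (20,36.545): [(27.8888, 34.0863) (26.0644, 31.9607) (22.7792, 0) (29, 0) (29, 34.2041)]  |A|=150.6886
8. ⊥bis P6·P7 via (23.355,26.69): [(25.5853, 27.2991) (22.7792, 0) (29, 0) (29, 28.2318)]  |A|=133.1135
9. canonical 4-gon: [(25.5853, 27.2991) (22.7792, 0) (29, 0) (29, 28.2318)]
10. shoelace: 133.1135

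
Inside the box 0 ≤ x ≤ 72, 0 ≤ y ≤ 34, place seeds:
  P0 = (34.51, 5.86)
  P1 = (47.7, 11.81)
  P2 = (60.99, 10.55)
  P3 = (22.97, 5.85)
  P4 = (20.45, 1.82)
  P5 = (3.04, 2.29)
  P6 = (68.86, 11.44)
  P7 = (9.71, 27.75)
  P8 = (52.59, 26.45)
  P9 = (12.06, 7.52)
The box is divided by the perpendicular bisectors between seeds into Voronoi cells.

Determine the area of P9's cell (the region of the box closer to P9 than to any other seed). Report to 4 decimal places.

1. box [0,72]×[0,34]: [(0, 0) (72, 0) (72, 34) (0, 34)]
2. ⊥bis P9·P0 via (23.285,6.69): [(0, 0) (22.7903, 0) (25.3044, 34) (0, 34)]  |A|=817.6097
3. ⊥bis P9·P1 via (29.88,9.665): [(0, 0) (22.7903, 0) (25.3044, 34) (0, 34)]  |A|=817.6097
4. ⊥bis P9·P2 via (36.525,9.035): [(0, 0) (22.7903, 0) (25.3044, 34) (0, 34)]  |A|=817.6097
5. ⊥bis P9·P3 via (17.515,6.685): [(0, 0) (16.4917, 0) (21.6961, 34) (0, 34)]  |A|=649.1934
6. ⊥bis P9·P4 via (16.255,4.67): [(0, 0) (13.0823, 0) (17.4833, 6.478) (21.6961, 34) (0, 34)]  |A|=638.1503
7. ⊥bis P9·P5 via (7.55,4.905): [(0, 17.9262) (10.394, 0) (13.0823, 0) (17.4833, 6.478) (21.6961, 34) (0, 34)]  |A|=544.9874
8. ⊥bis P9·P6 via (40.46,9.48): [(0, 17.9262) (10.394, 0) (13.0823, 0) (17.4833, 6.478) (21.6961, 34) (0, 34)]  |A|=544.9874
9. ⊥bis P9·P7 via (10.885,17.635): [(0.8451, 16.4687) (10.394, 0) (13.0823, 0) (17.4833, 6.478) (19.3415, 18.6173)]  |A|=208.2828
10. ⊥bis P9·P8 via (32.325,16.985): [(0.8451, 16.4687) (10.394, 0) (13.0823, 0) (17.4833, 6.478) (19.3415, 18.6173)]  |A|=208.2828
11. canonical 5-gon: [(0.8451, 16.4687) (10.394, 0) (13.0823, 0) (17.4833, 6.478) (19.3415, 18.6173)]
12. shoelace: 208.2828

Area of P9's cell: 208.2828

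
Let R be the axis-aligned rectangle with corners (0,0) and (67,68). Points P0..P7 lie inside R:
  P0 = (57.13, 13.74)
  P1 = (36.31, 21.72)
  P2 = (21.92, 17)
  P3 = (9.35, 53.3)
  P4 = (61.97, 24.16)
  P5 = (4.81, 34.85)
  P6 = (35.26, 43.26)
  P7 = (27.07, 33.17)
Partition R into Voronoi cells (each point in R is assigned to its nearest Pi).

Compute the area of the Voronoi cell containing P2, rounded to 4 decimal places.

1. box [0,67]×[0,68]: [(0, 0) (67, 0) (67, 68) (0, 68)]
2. ⊥bis P2·P0 via (39.525,15.37): [(0, 0) (38.1019, 0) (44.3979, 68) (0, 68)]  |A|=2804.9933
3. ⊥bis P2·P1 via (29.115,19.36): [(0, 0) (35.4652, 0) (13.1608, 68) (0, 68)]  |A|=1653.2839
4. ⊥bis P2·P3 via (15.635,35.15): [(0, 29.7359) (0, 0) (35.4652, 0) (23.0891, 37.7312)]  |A|=1012.3606
5. ⊥bis P2·P4 via (41.945,20.58): [(0, 29.7359) (0, 0) (35.4652, 0) (23.0891, 37.7312)]  |A|=1012.3606
6. ⊥bis P2·P5 via (13.365,25.925): [(0, 13.1141) (0, 0) (35.4652, 0) (23.7093, 35.8405)]  |A|=791.0073
7. ⊥bis P2·P6 via (28.59,30.13): [(21.5061, 33.7286) (0, 13.1141) (0, 0) (35.4652, 0) (24.981, 31.9633)]  |A|=785.3934
8. ⊥bis P2·P7 via (24.495,25.085): [(15.483, 27.9552) (0, 13.1141) (0, 0) (35.4652, 0) (27.5571, 24.1098)]  |A|=727.5871
9. canonical 5-gon: [(15.483, 27.9552) (0, 13.1141) (0, 0) (35.4652, 0) (27.5571, 24.1098)]
10. shoelace: 727.5871

Area of P2's cell: 727.5871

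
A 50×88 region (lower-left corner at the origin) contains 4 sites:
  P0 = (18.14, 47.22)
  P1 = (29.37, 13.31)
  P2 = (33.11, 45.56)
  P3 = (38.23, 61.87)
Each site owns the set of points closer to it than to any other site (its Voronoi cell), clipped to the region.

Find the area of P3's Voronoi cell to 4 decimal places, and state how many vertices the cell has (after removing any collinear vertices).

1. box [0,50]×[0,88]: [(0, 0) (50, 0) (50, 88) (0, 88)]
2. ⊥bis P3·P0 via (28.185,54.545): [(50, 24.6294) (50, 88) (3.789, 88)]  |A|=1464.2093
3. ⊥bis P3·P1 via (33.8,37.59): [(41.5846, 36.1697) (50, 34.6342) (50, 88) (3.789, 88)]  |A|=1422.1122
4. ⊥bis P3·P2 via (35.67,53.715): [(26.7478, 56.5158) (50, 49.2166) (50, 88) (3.789, 88)]  |A|=1178.3571
5. canonical 4-gon: [(26.7478, 56.5158) (50, 49.2166) (50, 88) (3.789, 88)]
6. shoelace: 1178.3571

Area of P3's cell: 1178.3571 (4 vertices)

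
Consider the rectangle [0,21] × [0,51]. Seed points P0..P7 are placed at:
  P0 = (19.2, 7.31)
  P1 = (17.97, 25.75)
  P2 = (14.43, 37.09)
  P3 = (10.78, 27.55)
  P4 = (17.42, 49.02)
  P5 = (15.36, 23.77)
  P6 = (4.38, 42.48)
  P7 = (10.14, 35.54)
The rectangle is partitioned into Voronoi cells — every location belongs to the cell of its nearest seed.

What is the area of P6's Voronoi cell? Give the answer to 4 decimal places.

1. box [0,21]×[0,51]: [(0, 0) (21, 0) (21, 51) (0, 51)]
2. ⊥bis P6·P0 via (11.79,24.895): [(0, 19.9269) (21, 28.7759) (21, 51) (0, 51)]  |A|=559.6202
3. ⊥bis P6·P1 via (11.175,34.115): [(0, 25.0374) (21, 42.096) (21, 51) (0, 51)]  |A|=366.0995
4. ⊥bis P6·P2 via (9.405,39.785): [(0, 25.0374) (2.6502, 27.1902) (15.4198, 51) (0, 51)]  |A|=217.9741
5. ⊥bis P6·P3 via (7.58,35.015): [(0, 31.7657) (6.6279, 34.6069) (15.4198, 51) (0, 51)]  |A|=190.1308
6. ⊥bis P6·P4 via (10.9,45.75): [(0, 31.7657) (6.6279, 34.6069) (11.7235, 44.108) (8.2669, 51) (0, 51)]  |A|=165.4821
7. ⊥bis P6·P5 via (9.87,33.125): [(0, 31.7657) (6.6279, 34.6069) (11.7235, 44.108) (8.2669, 51) (0, 51)]  |A|=165.4821
8. ⊥bis P6·P7 via (7.26,39.01): [(0, 32.9844) (10.3767, 41.5968) (11.7235, 44.108) (8.2669, 51) (0, 51)]  |A|=141.3204
9. canonical 5-gon: [(0, 32.9844) (10.3767, 41.5968) (11.7235, 44.108) (8.2669, 51) (0, 51)]
10. shoelace: 141.3204

Area of P6's cell: 141.3204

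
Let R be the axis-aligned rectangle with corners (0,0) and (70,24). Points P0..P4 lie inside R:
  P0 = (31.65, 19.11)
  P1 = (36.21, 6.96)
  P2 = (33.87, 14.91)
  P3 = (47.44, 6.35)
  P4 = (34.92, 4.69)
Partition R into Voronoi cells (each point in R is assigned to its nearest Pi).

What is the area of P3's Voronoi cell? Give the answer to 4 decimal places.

1. box [0,70]×[0,24]: [(0, 0) (70, 0) (70, 24) (0, 24)]
2. ⊥bis P3·P0 via (39.545,12.73): [(29.2578, 0) (70, 0) (70, 24) (48.6524, 24)]  |A|=745.078
3. ⊥bis P3·P1 via (41.825,6.655): [(42.3431, 16.1925) (41.4635, 0) (70, 0) (70, 24) (48.6524, 24)]  |A|=646.2576
4. ⊥bis P3·P2 via (40.655,10.63): [(42.1715, 13.0341) (41.4635, 0) (70, 0) (70, 24) (49.0888, 24)]  |A|=634.5705
5. ⊥bis P3·P4 via (41.18,5.52): [(42.1715, 13.0341) (41.5938, 2.3989) (41.9119, 0) (70, 0) (70, 24) (49.0888, 24)]  |A|=634.0327
6. canonical 6-gon: [(42.1715, 13.0341) (41.5938, 2.3989) (41.9119, 0) (70, 0) (70, 24) (49.0888, 24)]
7. shoelace: 634.0327

Area of P3's cell: 634.0327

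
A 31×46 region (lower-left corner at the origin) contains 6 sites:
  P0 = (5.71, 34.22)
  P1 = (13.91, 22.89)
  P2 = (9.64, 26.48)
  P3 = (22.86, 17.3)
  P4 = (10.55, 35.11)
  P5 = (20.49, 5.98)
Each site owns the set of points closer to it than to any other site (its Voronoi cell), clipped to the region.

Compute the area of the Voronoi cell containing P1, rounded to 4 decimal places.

Area of P1's cell: 218.5708

1. box [0,31]×[0,46]: [(0, 0) (31, 0) (31, 46) (0, 46)]
2. ⊥bis P1·P0 via (9.81,28.555): [(0, 21.4551) (0, 0) (31, 0) (31, 43.8911)]  |A|=1012.8659
3. ⊥bis P1·P2 via (11.775,24.685): [(23.1395, 38.2021) (0, 10.6796) (0, 0) (31, 0) (31, 43.8911)]  |A|=888.1965
4. ⊥bis P1·P3 via (18.385,20.095): [(23.1395, 38.2021) (0, 10.6796) (0, 0) (5.834, 0) (31, 40.2925) (31, 43.8911)]  |A|=381.1963
5. ⊥bis P1·P4 via (12.23,29): [(16.3568, 30.1347) (0, 10.6796) (0, 0) (5.834, 0) (26.3763, 32.8897)]  |A|=311.7181
6. ⊥bis P1·P5 via (17.2,14.435): [(16.3568, 30.1347) (0, 10.6796) (0, 7.7422) (14.0953, 13.2269) (26.3763, 32.8897)]  |A|=218.5708
7. canonical 5-gon: [(16.3568, 30.1347) (0, 10.6796) (0, 7.7422) (14.0953, 13.2269) (26.3763, 32.8897)]
8. shoelace: 218.5708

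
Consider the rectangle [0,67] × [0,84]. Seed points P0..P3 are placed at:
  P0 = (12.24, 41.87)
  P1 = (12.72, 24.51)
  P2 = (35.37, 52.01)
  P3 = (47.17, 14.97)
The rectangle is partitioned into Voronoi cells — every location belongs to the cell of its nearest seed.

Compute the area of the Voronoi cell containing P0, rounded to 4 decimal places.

Area of P0's cell: 947.9607

1. box [0,67]×[0,84]: [(0, 0) (67, 0) (67, 84) (0, 84)]
2. ⊥bis P0·P1 via (12.48,33.19): [(0, 32.8449) (67, 34.6975) (67, 84) (0, 84)]  |A|=3365.3297
3. ⊥bis P0·P2 via (23.805,46.94): [(0, 32.8449) (29.6251, 33.6641) (7.5582, 84) (0, 84)]  |A|=947.9607
4. ⊥bis P0·P3 via (29.705,28.42): [(0, 32.8449) (29.6251, 33.6641) (7.5582, 84) (0, 84)]  |A|=947.9607
5. canonical 4-gon: [(0, 32.8449) (29.6251, 33.6641) (7.5582, 84) (0, 84)]
6. shoelace: 947.9607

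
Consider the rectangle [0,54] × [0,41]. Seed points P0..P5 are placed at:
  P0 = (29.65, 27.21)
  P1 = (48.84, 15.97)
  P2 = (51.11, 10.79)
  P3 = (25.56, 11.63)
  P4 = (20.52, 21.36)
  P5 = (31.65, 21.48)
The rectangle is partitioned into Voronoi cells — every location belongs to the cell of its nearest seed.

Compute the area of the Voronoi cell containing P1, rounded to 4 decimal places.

1. box [0,54]×[0,41]: [(0, 0) (54, 0) (54, 41) (0, 41)]
2. ⊥bis P1·P0 via (39.245,21.59): [(26.5993, 0) (54, 0) (54, 41) (50.6139, 41)]  |A|=631.1309
3. ⊥bis P1·P2 via (49.975,13.38): [(29.0705, 4.2192) (54, 15.1439) (54, 41) (50.6139, 41)]  |A|=384.5627
4. ⊥bis P1·P3 via (37.2,13.8): [(36.5921, 17.0607) (38.2372, 8.2362) (54, 15.1439) (54, 41) (50.6139, 41)]  |A|=340.8126
5. ⊥bis P1·P4 via (34.68,18.665): [(36.5921, 17.0607) (38.2372, 8.2362) (54, 15.1439) (54, 41) (50.6139, 41)]  |A|=340.8126
6. ⊥bis P1·P5 via (40.245,18.725): [(43.4821, 28.8239) (37.7392, 10.9075) (38.2372, 8.2362) (54, 15.1439) (54, 41) (50.6139, 41)]  |A|=312.8682
7. canonical 6-gon: [(43.4821, 28.8239) (37.7392, 10.9075) (38.2372, 8.2362) (54, 15.1439) (54, 41) (50.6139, 41)]
8. shoelace: 312.8682

Area of P1's cell: 312.8682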